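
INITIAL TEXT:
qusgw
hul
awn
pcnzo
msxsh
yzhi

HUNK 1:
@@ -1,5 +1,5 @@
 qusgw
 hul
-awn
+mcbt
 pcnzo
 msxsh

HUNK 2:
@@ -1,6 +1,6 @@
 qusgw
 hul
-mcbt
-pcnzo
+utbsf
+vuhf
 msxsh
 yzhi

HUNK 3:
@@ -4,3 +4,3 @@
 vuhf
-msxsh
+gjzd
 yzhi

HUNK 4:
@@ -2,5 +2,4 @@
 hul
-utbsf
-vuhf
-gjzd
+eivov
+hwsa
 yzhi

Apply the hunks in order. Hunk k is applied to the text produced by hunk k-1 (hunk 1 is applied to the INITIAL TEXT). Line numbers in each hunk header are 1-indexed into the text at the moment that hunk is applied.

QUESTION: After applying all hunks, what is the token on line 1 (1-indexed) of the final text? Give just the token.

Answer: qusgw

Derivation:
Hunk 1: at line 1 remove [awn] add [mcbt] -> 6 lines: qusgw hul mcbt pcnzo msxsh yzhi
Hunk 2: at line 1 remove [mcbt,pcnzo] add [utbsf,vuhf] -> 6 lines: qusgw hul utbsf vuhf msxsh yzhi
Hunk 3: at line 4 remove [msxsh] add [gjzd] -> 6 lines: qusgw hul utbsf vuhf gjzd yzhi
Hunk 4: at line 2 remove [utbsf,vuhf,gjzd] add [eivov,hwsa] -> 5 lines: qusgw hul eivov hwsa yzhi
Final line 1: qusgw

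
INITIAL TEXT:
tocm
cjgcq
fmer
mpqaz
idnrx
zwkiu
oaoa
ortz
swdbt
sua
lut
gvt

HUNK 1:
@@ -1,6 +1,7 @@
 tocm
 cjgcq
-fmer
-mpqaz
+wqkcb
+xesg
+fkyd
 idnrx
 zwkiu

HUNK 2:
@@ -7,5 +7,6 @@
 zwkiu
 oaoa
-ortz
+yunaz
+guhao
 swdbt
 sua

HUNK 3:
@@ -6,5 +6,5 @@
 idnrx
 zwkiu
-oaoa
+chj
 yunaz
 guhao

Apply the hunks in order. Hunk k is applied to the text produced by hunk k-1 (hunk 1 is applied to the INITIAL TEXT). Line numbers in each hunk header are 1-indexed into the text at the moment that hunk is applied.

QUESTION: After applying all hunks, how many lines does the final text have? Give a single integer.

Hunk 1: at line 1 remove [fmer,mpqaz] add [wqkcb,xesg,fkyd] -> 13 lines: tocm cjgcq wqkcb xesg fkyd idnrx zwkiu oaoa ortz swdbt sua lut gvt
Hunk 2: at line 7 remove [ortz] add [yunaz,guhao] -> 14 lines: tocm cjgcq wqkcb xesg fkyd idnrx zwkiu oaoa yunaz guhao swdbt sua lut gvt
Hunk 3: at line 6 remove [oaoa] add [chj] -> 14 lines: tocm cjgcq wqkcb xesg fkyd idnrx zwkiu chj yunaz guhao swdbt sua lut gvt
Final line count: 14

Answer: 14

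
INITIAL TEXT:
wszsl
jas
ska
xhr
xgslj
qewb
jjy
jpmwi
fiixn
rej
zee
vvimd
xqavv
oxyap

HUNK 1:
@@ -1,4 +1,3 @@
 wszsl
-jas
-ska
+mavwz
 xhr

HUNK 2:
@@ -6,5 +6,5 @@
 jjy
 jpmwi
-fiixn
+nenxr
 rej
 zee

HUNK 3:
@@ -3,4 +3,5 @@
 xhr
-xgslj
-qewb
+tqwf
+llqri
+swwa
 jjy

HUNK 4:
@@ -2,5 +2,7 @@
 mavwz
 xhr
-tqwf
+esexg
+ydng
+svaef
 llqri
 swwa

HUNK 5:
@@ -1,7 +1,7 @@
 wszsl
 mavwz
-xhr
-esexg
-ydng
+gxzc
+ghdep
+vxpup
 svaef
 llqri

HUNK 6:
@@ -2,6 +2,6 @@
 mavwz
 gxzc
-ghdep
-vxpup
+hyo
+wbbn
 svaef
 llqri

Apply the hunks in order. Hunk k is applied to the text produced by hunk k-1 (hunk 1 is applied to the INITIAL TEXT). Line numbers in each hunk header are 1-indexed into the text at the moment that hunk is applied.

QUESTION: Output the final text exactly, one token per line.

Answer: wszsl
mavwz
gxzc
hyo
wbbn
svaef
llqri
swwa
jjy
jpmwi
nenxr
rej
zee
vvimd
xqavv
oxyap

Derivation:
Hunk 1: at line 1 remove [jas,ska] add [mavwz] -> 13 lines: wszsl mavwz xhr xgslj qewb jjy jpmwi fiixn rej zee vvimd xqavv oxyap
Hunk 2: at line 6 remove [fiixn] add [nenxr] -> 13 lines: wszsl mavwz xhr xgslj qewb jjy jpmwi nenxr rej zee vvimd xqavv oxyap
Hunk 3: at line 3 remove [xgslj,qewb] add [tqwf,llqri,swwa] -> 14 lines: wszsl mavwz xhr tqwf llqri swwa jjy jpmwi nenxr rej zee vvimd xqavv oxyap
Hunk 4: at line 2 remove [tqwf] add [esexg,ydng,svaef] -> 16 lines: wszsl mavwz xhr esexg ydng svaef llqri swwa jjy jpmwi nenxr rej zee vvimd xqavv oxyap
Hunk 5: at line 1 remove [xhr,esexg,ydng] add [gxzc,ghdep,vxpup] -> 16 lines: wszsl mavwz gxzc ghdep vxpup svaef llqri swwa jjy jpmwi nenxr rej zee vvimd xqavv oxyap
Hunk 6: at line 2 remove [ghdep,vxpup] add [hyo,wbbn] -> 16 lines: wszsl mavwz gxzc hyo wbbn svaef llqri swwa jjy jpmwi nenxr rej zee vvimd xqavv oxyap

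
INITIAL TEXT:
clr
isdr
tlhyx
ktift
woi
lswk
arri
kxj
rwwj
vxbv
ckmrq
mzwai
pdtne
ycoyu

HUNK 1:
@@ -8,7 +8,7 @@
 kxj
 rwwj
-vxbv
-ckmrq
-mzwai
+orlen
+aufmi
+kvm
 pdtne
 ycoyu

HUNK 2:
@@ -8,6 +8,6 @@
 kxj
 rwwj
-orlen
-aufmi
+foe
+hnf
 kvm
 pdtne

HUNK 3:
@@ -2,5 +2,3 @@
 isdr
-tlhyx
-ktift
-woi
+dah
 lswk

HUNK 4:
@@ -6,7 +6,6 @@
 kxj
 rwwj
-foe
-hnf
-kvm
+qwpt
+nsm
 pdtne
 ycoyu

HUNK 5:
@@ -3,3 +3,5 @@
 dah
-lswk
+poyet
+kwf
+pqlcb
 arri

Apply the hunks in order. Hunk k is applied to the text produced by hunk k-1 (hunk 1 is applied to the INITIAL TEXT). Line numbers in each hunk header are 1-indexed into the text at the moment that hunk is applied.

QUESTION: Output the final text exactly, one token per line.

Hunk 1: at line 8 remove [vxbv,ckmrq,mzwai] add [orlen,aufmi,kvm] -> 14 lines: clr isdr tlhyx ktift woi lswk arri kxj rwwj orlen aufmi kvm pdtne ycoyu
Hunk 2: at line 8 remove [orlen,aufmi] add [foe,hnf] -> 14 lines: clr isdr tlhyx ktift woi lswk arri kxj rwwj foe hnf kvm pdtne ycoyu
Hunk 3: at line 2 remove [tlhyx,ktift,woi] add [dah] -> 12 lines: clr isdr dah lswk arri kxj rwwj foe hnf kvm pdtne ycoyu
Hunk 4: at line 6 remove [foe,hnf,kvm] add [qwpt,nsm] -> 11 lines: clr isdr dah lswk arri kxj rwwj qwpt nsm pdtne ycoyu
Hunk 5: at line 3 remove [lswk] add [poyet,kwf,pqlcb] -> 13 lines: clr isdr dah poyet kwf pqlcb arri kxj rwwj qwpt nsm pdtne ycoyu

Answer: clr
isdr
dah
poyet
kwf
pqlcb
arri
kxj
rwwj
qwpt
nsm
pdtne
ycoyu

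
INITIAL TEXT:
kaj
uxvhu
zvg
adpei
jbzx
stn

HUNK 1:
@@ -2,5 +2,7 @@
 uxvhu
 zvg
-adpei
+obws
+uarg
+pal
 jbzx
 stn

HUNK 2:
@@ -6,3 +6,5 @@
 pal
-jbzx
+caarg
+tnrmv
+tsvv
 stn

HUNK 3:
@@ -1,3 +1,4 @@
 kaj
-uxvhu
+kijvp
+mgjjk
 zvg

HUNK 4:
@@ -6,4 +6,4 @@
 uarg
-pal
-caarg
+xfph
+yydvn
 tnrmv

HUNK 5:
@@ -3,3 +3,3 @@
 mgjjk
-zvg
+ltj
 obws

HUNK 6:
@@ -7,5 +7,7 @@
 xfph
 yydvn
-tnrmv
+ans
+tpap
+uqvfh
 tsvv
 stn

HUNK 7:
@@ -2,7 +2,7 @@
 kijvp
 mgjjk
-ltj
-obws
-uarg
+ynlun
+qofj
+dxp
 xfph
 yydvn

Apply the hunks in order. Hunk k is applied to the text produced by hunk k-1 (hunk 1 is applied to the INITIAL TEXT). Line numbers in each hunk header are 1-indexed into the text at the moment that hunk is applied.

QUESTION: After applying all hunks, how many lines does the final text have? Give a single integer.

Answer: 13

Derivation:
Hunk 1: at line 2 remove [adpei] add [obws,uarg,pal] -> 8 lines: kaj uxvhu zvg obws uarg pal jbzx stn
Hunk 2: at line 6 remove [jbzx] add [caarg,tnrmv,tsvv] -> 10 lines: kaj uxvhu zvg obws uarg pal caarg tnrmv tsvv stn
Hunk 3: at line 1 remove [uxvhu] add [kijvp,mgjjk] -> 11 lines: kaj kijvp mgjjk zvg obws uarg pal caarg tnrmv tsvv stn
Hunk 4: at line 6 remove [pal,caarg] add [xfph,yydvn] -> 11 lines: kaj kijvp mgjjk zvg obws uarg xfph yydvn tnrmv tsvv stn
Hunk 5: at line 3 remove [zvg] add [ltj] -> 11 lines: kaj kijvp mgjjk ltj obws uarg xfph yydvn tnrmv tsvv stn
Hunk 6: at line 7 remove [tnrmv] add [ans,tpap,uqvfh] -> 13 lines: kaj kijvp mgjjk ltj obws uarg xfph yydvn ans tpap uqvfh tsvv stn
Hunk 7: at line 2 remove [ltj,obws,uarg] add [ynlun,qofj,dxp] -> 13 lines: kaj kijvp mgjjk ynlun qofj dxp xfph yydvn ans tpap uqvfh tsvv stn
Final line count: 13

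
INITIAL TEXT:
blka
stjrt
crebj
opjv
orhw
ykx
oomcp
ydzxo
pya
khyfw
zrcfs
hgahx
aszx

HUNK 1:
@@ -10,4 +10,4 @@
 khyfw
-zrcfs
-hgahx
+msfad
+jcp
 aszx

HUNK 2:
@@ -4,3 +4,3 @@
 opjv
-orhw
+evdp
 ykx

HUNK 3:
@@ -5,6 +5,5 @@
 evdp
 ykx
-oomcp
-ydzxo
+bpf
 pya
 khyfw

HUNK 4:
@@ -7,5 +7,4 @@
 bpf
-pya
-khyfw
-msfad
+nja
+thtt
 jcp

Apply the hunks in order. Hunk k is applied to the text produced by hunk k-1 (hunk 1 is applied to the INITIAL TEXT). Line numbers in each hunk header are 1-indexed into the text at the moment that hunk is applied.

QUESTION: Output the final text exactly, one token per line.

Hunk 1: at line 10 remove [zrcfs,hgahx] add [msfad,jcp] -> 13 lines: blka stjrt crebj opjv orhw ykx oomcp ydzxo pya khyfw msfad jcp aszx
Hunk 2: at line 4 remove [orhw] add [evdp] -> 13 lines: blka stjrt crebj opjv evdp ykx oomcp ydzxo pya khyfw msfad jcp aszx
Hunk 3: at line 5 remove [oomcp,ydzxo] add [bpf] -> 12 lines: blka stjrt crebj opjv evdp ykx bpf pya khyfw msfad jcp aszx
Hunk 4: at line 7 remove [pya,khyfw,msfad] add [nja,thtt] -> 11 lines: blka stjrt crebj opjv evdp ykx bpf nja thtt jcp aszx

Answer: blka
stjrt
crebj
opjv
evdp
ykx
bpf
nja
thtt
jcp
aszx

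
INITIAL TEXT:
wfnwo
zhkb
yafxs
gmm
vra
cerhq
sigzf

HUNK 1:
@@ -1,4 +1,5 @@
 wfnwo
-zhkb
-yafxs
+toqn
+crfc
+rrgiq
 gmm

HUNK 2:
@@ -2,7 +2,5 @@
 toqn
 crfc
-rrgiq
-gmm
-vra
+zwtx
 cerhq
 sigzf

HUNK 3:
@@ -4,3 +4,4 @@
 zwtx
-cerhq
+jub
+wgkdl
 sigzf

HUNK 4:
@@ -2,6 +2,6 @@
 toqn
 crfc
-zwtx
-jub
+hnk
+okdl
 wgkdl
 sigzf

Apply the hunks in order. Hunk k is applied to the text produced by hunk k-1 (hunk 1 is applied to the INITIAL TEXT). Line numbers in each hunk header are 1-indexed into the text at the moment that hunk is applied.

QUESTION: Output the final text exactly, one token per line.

Answer: wfnwo
toqn
crfc
hnk
okdl
wgkdl
sigzf

Derivation:
Hunk 1: at line 1 remove [zhkb,yafxs] add [toqn,crfc,rrgiq] -> 8 lines: wfnwo toqn crfc rrgiq gmm vra cerhq sigzf
Hunk 2: at line 2 remove [rrgiq,gmm,vra] add [zwtx] -> 6 lines: wfnwo toqn crfc zwtx cerhq sigzf
Hunk 3: at line 4 remove [cerhq] add [jub,wgkdl] -> 7 lines: wfnwo toqn crfc zwtx jub wgkdl sigzf
Hunk 4: at line 2 remove [zwtx,jub] add [hnk,okdl] -> 7 lines: wfnwo toqn crfc hnk okdl wgkdl sigzf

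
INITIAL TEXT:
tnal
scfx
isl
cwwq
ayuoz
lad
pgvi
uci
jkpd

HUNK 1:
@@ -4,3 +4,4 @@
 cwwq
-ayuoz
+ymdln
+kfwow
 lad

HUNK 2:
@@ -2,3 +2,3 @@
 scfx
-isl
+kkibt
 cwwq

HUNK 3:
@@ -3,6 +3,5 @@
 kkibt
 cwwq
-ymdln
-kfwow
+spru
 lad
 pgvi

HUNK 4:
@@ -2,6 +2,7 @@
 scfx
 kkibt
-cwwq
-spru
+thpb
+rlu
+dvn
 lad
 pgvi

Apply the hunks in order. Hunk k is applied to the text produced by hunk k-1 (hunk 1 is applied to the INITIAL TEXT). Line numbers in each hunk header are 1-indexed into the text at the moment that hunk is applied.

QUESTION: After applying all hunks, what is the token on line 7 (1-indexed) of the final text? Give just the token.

Hunk 1: at line 4 remove [ayuoz] add [ymdln,kfwow] -> 10 lines: tnal scfx isl cwwq ymdln kfwow lad pgvi uci jkpd
Hunk 2: at line 2 remove [isl] add [kkibt] -> 10 lines: tnal scfx kkibt cwwq ymdln kfwow lad pgvi uci jkpd
Hunk 3: at line 3 remove [ymdln,kfwow] add [spru] -> 9 lines: tnal scfx kkibt cwwq spru lad pgvi uci jkpd
Hunk 4: at line 2 remove [cwwq,spru] add [thpb,rlu,dvn] -> 10 lines: tnal scfx kkibt thpb rlu dvn lad pgvi uci jkpd
Final line 7: lad

Answer: lad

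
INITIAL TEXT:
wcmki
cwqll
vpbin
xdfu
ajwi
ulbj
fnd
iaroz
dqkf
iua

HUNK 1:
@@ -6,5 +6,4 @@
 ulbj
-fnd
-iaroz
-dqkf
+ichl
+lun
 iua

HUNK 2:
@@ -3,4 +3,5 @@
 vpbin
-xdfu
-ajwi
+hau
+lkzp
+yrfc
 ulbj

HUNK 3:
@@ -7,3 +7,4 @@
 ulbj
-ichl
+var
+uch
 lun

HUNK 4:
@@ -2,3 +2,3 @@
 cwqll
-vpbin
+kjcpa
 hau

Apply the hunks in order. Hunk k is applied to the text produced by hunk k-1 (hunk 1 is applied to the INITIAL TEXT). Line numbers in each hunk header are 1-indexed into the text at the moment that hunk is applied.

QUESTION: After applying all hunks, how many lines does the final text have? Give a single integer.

Hunk 1: at line 6 remove [fnd,iaroz,dqkf] add [ichl,lun] -> 9 lines: wcmki cwqll vpbin xdfu ajwi ulbj ichl lun iua
Hunk 2: at line 3 remove [xdfu,ajwi] add [hau,lkzp,yrfc] -> 10 lines: wcmki cwqll vpbin hau lkzp yrfc ulbj ichl lun iua
Hunk 3: at line 7 remove [ichl] add [var,uch] -> 11 lines: wcmki cwqll vpbin hau lkzp yrfc ulbj var uch lun iua
Hunk 4: at line 2 remove [vpbin] add [kjcpa] -> 11 lines: wcmki cwqll kjcpa hau lkzp yrfc ulbj var uch lun iua
Final line count: 11

Answer: 11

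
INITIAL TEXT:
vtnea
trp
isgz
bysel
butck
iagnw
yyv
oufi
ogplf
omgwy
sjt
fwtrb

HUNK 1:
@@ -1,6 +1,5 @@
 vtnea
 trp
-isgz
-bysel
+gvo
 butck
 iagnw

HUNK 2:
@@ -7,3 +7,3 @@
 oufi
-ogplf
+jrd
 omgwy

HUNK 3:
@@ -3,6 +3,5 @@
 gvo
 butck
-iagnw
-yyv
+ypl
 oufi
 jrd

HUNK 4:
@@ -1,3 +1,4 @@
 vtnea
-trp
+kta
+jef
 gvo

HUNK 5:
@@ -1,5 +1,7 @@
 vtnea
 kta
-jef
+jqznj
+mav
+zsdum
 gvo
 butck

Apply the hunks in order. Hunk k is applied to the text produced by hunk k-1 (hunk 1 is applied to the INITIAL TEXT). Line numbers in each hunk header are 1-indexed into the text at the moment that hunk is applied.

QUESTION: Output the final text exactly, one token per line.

Answer: vtnea
kta
jqznj
mav
zsdum
gvo
butck
ypl
oufi
jrd
omgwy
sjt
fwtrb

Derivation:
Hunk 1: at line 1 remove [isgz,bysel] add [gvo] -> 11 lines: vtnea trp gvo butck iagnw yyv oufi ogplf omgwy sjt fwtrb
Hunk 2: at line 7 remove [ogplf] add [jrd] -> 11 lines: vtnea trp gvo butck iagnw yyv oufi jrd omgwy sjt fwtrb
Hunk 3: at line 3 remove [iagnw,yyv] add [ypl] -> 10 lines: vtnea trp gvo butck ypl oufi jrd omgwy sjt fwtrb
Hunk 4: at line 1 remove [trp] add [kta,jef] -> 11 lines: vtnea kta jef gvo butck ypl oufi jrd omgwy sjt fwtrb
Hunk 5: at line 1 remove [jef] add [jqznj,mav,zsdum] -> 13 lines: vtnea kta jqznj mav zsdum gvo butck ypl oufi jrd omgwy sjt fwtrb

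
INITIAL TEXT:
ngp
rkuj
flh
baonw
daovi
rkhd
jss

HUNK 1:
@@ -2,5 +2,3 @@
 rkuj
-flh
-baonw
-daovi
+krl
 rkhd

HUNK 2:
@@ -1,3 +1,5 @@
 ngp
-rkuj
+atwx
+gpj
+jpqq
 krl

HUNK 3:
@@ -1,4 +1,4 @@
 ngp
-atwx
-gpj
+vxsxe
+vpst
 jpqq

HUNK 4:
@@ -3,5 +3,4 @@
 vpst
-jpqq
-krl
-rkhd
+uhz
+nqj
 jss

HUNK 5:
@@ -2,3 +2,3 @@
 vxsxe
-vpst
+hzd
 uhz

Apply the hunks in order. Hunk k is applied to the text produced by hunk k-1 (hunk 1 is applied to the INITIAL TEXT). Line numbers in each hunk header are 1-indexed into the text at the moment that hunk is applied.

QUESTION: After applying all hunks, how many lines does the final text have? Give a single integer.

Answer: 6

Derivation:
Hunk 1: at line 2 remove [flh,baonw,daovi] add [krl] -> 5 lines: ngp rkuj krl rkhd jss
Hunk 2: at line 1 remove [rkuj] add [atwx,gpj,jpqq] -> 7 lines: ngp atwx gpj jpqq krl rkhd jss
Hunk 3: at line 1 remove [atwx,gpj] add [vxsxe,vpst] -> 7 lines: ngp vxsxe vpst jpqq krl rkhd jss
Hunk 4: at line 3 remove [jpqq,krl,rkhd] add [uhz,nqj] -> 6 lines: ngp vxsxe vpst uhz nqj jss
Hunk 5: at line 2 remove [vpst] add [hzd] -> 6 lines: ngp vxsxe hzd uhz nqj jss
Final line count: 6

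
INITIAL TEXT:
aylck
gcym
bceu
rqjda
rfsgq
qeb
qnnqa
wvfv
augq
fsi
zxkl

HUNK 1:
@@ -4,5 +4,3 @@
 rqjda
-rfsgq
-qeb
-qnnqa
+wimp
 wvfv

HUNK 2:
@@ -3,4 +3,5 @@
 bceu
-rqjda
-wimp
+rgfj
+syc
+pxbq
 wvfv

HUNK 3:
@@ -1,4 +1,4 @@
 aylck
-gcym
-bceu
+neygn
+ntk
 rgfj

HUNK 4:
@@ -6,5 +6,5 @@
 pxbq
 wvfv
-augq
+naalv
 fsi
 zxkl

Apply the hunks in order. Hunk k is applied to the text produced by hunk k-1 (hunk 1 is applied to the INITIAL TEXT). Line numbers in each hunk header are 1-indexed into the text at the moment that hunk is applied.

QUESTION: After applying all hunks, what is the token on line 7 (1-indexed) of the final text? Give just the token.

Answer: wvfv

Derivation:
Hunk 1: at line 4 remove [rfsgq,qeb,qnnqa] add [wimp] -> 9 lines: aylck gcym bceu rqjda wimp wvfv augq fsi zxkl
Hunk 2: at line 3 remove [rqjda,wimp] add [rgfj,syc,pxbq] -> 10 lines: aylck gcym bceu rgfj syc pxbq wvfv augq fsi zxkl
Hunk 3: at line 1 remove [gcym,bceu] add [neygn,ntk] -> 10 lines: aylck neygn ntk rgfj syc pxbq wvfv augq fsi zxkl
Hunk 4: at line 6 remove [augq] add [naalv] -> 10 lines: aylck neygn ntk rgfj syc pxbq wvfv naalv fsi zxkl
Final line 7: wvfv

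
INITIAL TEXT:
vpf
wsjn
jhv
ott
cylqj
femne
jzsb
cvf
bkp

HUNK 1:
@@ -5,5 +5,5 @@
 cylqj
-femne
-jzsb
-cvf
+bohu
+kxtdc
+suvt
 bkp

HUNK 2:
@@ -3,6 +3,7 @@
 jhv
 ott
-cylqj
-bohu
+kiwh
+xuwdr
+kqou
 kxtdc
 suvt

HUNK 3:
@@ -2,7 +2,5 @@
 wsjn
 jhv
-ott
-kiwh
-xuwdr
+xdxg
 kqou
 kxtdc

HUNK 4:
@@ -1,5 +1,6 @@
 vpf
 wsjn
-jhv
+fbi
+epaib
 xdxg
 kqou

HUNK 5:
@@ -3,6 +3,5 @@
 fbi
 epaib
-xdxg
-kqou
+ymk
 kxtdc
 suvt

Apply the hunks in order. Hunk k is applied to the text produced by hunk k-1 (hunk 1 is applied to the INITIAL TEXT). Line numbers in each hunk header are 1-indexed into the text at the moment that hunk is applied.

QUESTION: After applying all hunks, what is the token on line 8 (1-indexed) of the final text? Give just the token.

Hunk 1: at line 5 remove [femne,jzsb,cvf] add [bohu,kxtdc,suvt] -> 9 lines: vpf wsjn jhv ott cylqj bohu kxtdc suvt bkp
Hunk 2: at line 3 remove [cylqj,bohu] add [kiwh,xuwdr,kqou] -> 10 lines: vpf wsjn jhv ott kiwh xuwdr kqou kxtdc suvt bkp
Hunk 3: at line 2 remove [ott,kiwh,xuwdr] add [xdxg] -> 8 lines: vpf wsjn jhv xdxg kqou kxtdc suvt bkp
Hunk 4: at line 1 remove [jhv] add [fbi,epaib] -> 9 lines: vpf wsjn fbi epaib xdxg kqou kxtdc suvt bkp
Hunk 5: at line 3 remove [xdxg,kqou] add [ymk] -> 8 lines: vpf wsjn fbi epaib ymk kxtdc suvt bkp
Final line 8: bkp

Answer: bkp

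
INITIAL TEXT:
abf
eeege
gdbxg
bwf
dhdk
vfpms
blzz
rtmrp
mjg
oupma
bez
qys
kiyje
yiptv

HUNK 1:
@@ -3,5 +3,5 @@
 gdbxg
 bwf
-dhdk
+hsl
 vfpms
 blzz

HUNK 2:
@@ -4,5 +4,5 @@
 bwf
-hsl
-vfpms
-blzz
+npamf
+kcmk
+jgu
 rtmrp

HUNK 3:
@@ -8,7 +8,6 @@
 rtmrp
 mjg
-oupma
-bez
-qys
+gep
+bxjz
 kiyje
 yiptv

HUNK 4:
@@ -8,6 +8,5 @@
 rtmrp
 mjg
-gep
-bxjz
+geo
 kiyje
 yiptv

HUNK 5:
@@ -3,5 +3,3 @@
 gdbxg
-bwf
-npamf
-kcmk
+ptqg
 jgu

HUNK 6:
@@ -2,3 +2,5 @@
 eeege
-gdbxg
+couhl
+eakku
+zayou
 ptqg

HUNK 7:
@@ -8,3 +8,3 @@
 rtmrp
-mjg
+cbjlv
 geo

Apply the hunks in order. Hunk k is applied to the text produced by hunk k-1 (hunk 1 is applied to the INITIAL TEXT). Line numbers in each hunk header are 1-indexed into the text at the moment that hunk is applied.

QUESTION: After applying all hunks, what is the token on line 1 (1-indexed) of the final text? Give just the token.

Answer: abf

Derivation:
Hunk 1: at line 3 remove [dhdk] add [hsl] -> 14 lines: abf eeege gdbxg bwf hsl vfpms blzz rtmrp mjg oupma bez qys kiyje yiptv
Hunk 2: at line 4 remove [hsl,vfpms,blzz] add [npamf,kcmk,jgu] -> 14 lines: abf eeege gdbxg bwf npamf kcmk jgu rtmrp mjg oupma bez qys kiyje yiptv
Hunk 3: at line 8 remove [oupma,bez,qys] add [gep,bxjz] -> 13 lines: abf eeege gdbxg bwf npamf kcmk jgu rtmrp mjg gep bxjz kiyje yiptv
Hunk 4: at line 8 remove [gep,bxjz] add [geo] -> 12 lines: abf eeege gdbxg bwf npamf kcmk jgu rtmrp mjg geo kiyje yiptv
Hunk 5: at line 3 remove [bwf,npamf,kcmk] add [ptqg] -> 10 lines: abf eeege gdbxg ptqg jgu rtmrp mjg geo kiyje yiptv
Hunk 6: at line 2 remove [gdbxg] add [couhl,eakku,zayou] -> 12 lines: abf eeege couhl eakku zayou ptqg jgu rtmrp mjg geo kiyje yiptv
Hunk 7: at line 8 remove [mjg] add [cbjlv] -> 12 lines: abf eeege couhl eakku zayou ptqg jgu rtmrp cbjlv geo kiyje yiptv
Final line 1: abf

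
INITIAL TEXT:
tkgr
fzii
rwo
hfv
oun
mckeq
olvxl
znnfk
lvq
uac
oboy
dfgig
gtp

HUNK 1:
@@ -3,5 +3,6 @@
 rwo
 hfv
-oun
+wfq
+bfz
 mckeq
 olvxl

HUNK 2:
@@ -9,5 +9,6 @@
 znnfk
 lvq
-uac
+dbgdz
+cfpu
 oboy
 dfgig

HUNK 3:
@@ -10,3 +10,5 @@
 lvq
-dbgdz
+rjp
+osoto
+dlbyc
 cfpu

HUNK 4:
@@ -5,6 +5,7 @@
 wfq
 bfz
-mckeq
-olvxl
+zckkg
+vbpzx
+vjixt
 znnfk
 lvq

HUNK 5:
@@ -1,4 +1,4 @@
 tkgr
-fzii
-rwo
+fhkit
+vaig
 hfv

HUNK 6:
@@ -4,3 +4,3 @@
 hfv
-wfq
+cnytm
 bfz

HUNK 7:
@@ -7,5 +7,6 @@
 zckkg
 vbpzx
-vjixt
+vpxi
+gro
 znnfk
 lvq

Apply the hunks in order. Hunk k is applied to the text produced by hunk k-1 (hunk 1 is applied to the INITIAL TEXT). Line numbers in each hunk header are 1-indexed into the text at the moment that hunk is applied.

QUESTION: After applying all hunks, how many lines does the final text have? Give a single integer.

Answer: 19

Derivation:
Hunk 1: at line 3 remove [oun] add [wfq,bfz] -> 14 lines: tkgr fzii rwo hfv wfq bfz mckeq olvxl znnfk lvq uac oboy dfgig gtp
Hunk 2: at line 9 remove [uac] add [dbgdz,cfpu] -> 15 lines: tkgr fzii rwo hfv wfq bfz mckeq olvxl znnfk lvq dbgdz cfpu oboy dfgig gtp
Hunk 3: at line 10 remove [dbgdz] add [rjp,osoto,dlbyc] -> 17 lines: tkgr fzii rwo hfv wfq bfz mckeq olvxl znnfk lvq rjp osoto dlbyc cfpu oboy dfgig gtp
Hunk 4: at line 5 remove [mckeq,olvxl] add [zckkg,vbpzx,vjixt] -> 18 lines: tkgr fzii rwo hfv wfq bfz zckkg vbpzx vjixt znnfk lvq rjp osoto dlbyc cfpu oboy dfgig gtp
Hunk 5: at line 1 remove [fzii,rwo] add [fhkit,vaig] -> 18 lines: tkgr fhkit vaig hfv wfq bfz zckkg vbpzx vjixt znnfk lvq rjp osoto dlbyc cfpu oboy dfgig gtp
Hunk 6: at line 4 remove [wfq] add [cnytm] -> 18 lines: tkgr fhkit vaig hfv cnytm bfz zckkg vbpzx vjixt znnfk lvq rjp osoto dlbyc cfpu oboy dfgig gtp
Hunk 7: at line 7 remove [vjixt] add [vpxi,gro] -> 19 lines: tkgr fhkit vaig hfv cnytm bfz zckkg vbpzx vpxi gro znnfk lvq rjp osoto dlbyc cfpu oboy dfgig gtp
Final line count: 19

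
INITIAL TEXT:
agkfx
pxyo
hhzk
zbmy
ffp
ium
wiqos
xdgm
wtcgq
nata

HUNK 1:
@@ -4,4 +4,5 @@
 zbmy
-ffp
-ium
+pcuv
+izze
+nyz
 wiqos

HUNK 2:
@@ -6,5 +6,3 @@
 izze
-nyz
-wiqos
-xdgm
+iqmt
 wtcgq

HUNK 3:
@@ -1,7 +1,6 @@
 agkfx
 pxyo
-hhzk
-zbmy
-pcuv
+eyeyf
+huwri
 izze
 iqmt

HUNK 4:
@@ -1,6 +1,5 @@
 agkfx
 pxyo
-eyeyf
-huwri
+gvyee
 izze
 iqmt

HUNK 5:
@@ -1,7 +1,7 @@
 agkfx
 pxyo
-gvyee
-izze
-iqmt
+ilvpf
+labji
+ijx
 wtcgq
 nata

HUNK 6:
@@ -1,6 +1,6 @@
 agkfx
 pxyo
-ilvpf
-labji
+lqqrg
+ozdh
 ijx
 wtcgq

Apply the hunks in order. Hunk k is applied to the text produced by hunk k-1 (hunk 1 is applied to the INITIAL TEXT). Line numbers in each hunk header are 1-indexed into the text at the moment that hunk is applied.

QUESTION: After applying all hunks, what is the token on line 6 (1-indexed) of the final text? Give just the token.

Hunk 1: at line 4 remove [ffp,ium] add [pcuv,izze,nyz] -> 11 lines: agkfx pxyo hhzk zbmy pcuv izze nyz wiqos xdgm wtcgq nata
Hunk 2: at line 6 remove [nyz,wiqos,xdgm] add [iqmt] -> 9 lines: agkfx pxyo hhzk zbmy pcuv izze iqmt wtcgq nata
Hunk 3: at line 1 remove [hhzk,zbmy,pcuv] add [eyeyf,huwri] -> 8 lines: agkfx pxyo eyeyf huwri izze iqmt wtcgq nata
Hunk 4: at line 1 remove [eyeyf,huwri] add [gvyee] -> 7 lines: agkfx pxyo gvyee izze iqmt wtcgq nata
Hunk 5: at line 1 remove [gvyee,izze,iqmt] add [ilvpf,labji,ijx] -> 7 lines: agkfx pxyo ilvpf labji ijx wtcgq nata
Hunk 6: at line 1 remove [ilvpf,labji] add [lqqrg,ozdh] -> 7 lines: agkfx pxyo lqqrg ozdh ijx wtcgq nata
Final line 6: wtcgq

Answer: wtcgq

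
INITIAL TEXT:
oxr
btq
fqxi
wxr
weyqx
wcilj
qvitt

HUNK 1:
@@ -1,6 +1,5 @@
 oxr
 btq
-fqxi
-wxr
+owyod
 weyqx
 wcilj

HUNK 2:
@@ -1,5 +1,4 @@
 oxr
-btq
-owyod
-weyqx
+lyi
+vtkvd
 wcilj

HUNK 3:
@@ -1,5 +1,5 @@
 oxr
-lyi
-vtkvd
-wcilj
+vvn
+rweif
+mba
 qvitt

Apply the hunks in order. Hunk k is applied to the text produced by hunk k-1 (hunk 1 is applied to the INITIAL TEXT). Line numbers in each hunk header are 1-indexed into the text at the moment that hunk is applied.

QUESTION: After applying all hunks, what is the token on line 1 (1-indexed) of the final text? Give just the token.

Answer: oxr

Derivation:
Hunk 1: at line 1 remove [fqxi,wxr] add [owyod] -> 6 lines: oxr btq owyod weyqx wcilj qvitt
Hunk 2: at line 1 remove [btq,owyod,weyqx] add [lyi,vtkvd] -> 5 lines: oxr lyi vtkvd wcilj qvitt
Hunk 3: at line 1 remove [lyi,vtkvd,wcilj] add [vvn,rweif,mba] -> 5 lines: oxr vvn rweif mba qvitt
Final line 1: oxr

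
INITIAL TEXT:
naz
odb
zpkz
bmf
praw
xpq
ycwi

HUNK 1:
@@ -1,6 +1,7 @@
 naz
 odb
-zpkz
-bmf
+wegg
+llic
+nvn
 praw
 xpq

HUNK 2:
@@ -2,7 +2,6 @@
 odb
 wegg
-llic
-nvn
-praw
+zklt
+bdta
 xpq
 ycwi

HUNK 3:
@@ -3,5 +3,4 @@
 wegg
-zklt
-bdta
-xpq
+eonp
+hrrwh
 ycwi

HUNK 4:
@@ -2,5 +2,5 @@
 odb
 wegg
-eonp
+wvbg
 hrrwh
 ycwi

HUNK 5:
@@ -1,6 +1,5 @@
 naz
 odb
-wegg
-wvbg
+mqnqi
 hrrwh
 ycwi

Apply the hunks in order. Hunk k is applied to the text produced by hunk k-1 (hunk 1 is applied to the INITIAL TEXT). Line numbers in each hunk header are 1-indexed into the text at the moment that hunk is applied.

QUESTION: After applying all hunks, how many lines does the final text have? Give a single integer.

Answer: 5

Derivation:
Hunk 1: at line 1 remove [zpkz,bmf] add [wegg,llic,nvn] -> 8 lines: naz odb wegg llic nvn praw xpq ycwi
Hunk 2: at line 2 remove [llic,nvn,praw] add [zklt,bdta] -> 7 lines: naz odb wegg zklt bdta xpq ycwi
Hunk 3: at line 3 remove [zklt,bdta,xpq] add [eonp,hrrwh] -> 6 lines: naz odb wegg eonp hrrwh ycwi
Hunk 4: at line 2 remove [eonp] add [wvbg] -> 6 lines: naz odb wegg wvbg hrrwh ycwi
Hunk 5: at line 1 remove [wegg,wvbg] add [mqnqi] -> 5 lines: naz odb mqnqi hrrwh ycwi
Final line count: 5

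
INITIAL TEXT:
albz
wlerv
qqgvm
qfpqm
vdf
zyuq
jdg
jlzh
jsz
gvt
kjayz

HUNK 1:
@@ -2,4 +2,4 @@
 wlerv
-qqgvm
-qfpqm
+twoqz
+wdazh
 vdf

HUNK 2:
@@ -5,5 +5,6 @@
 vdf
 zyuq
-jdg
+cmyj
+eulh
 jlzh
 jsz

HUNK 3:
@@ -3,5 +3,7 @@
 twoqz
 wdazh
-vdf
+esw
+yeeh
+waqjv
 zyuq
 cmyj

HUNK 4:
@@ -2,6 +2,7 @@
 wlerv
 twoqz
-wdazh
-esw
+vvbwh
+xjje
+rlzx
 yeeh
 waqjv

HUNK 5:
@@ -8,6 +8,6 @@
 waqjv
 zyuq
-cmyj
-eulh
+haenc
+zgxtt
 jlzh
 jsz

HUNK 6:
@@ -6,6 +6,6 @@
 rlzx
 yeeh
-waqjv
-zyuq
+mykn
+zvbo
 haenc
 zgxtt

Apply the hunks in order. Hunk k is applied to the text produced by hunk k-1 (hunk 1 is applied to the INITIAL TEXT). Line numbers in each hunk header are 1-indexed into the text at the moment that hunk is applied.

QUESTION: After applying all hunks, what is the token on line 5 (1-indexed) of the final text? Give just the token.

Answer: xjje

Derivation:
Hunk 1: at line 2 remove [qqgvm,qfpqm] add [twoqz,wdazh] -> 11 lines: albz wlerv twoqz wdazh vdf zyuq jdg jlzh jsz gvt kjayz
Hunk 2: at line 5 remove [jdg] add [cmyj,eulh] -> 12 lines: albz wlerv twoqz wdazh vdf zyuq cmyj eulh jlzh jsz gvt kjayz
Hunk 3: at line 3 remove [vdf] add [esw,yeeh,waqjv] -> 14 lines: albz wlerv twoqz wdazh esw yeeh waqjv zyuq cmyj eulh jlzh jsz gvt kjayz
Hunk 4: at line 2 remove [wdazh,esw] add [vvbwh,xjje,rlzx] -> 15 lines: albz wlerv twoqz vvbwh xjje rlzx yeeh waqjv zyuq cmyj eulh jlzh jsz gvt kjayz
Hunk 5: at line 8 remove [cmyj,eulh] add [haenc,zgxtt] -> 15 lines: albz wlerv twoqz vvbwh xjje rlzx yeeh waqjv zyuq haenc zgxtt jlzh jsz gvt kjayz
Hunk 6: at line 6 remove [waqjv,zyuq] add [mykn,zvbo] -> 15 lines: albz wlerv twoqz vvbwh xjje rlzx yeeh mykn zvbo haenc zgxtt jlzh jsz gvt kjayz
Final line 5: xjje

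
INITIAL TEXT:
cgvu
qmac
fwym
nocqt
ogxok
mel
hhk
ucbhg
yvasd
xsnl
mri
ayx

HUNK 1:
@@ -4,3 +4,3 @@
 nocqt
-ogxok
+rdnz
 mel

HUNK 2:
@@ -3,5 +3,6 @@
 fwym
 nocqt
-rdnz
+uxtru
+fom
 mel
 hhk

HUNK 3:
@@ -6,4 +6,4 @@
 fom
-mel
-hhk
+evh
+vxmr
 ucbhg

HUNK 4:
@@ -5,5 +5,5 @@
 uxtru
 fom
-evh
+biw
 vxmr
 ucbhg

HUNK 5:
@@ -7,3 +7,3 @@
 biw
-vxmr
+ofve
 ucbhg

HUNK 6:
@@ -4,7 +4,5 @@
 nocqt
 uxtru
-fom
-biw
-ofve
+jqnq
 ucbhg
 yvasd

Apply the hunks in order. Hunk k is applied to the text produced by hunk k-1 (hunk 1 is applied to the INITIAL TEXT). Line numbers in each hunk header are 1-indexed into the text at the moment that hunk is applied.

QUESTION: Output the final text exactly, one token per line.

Hunk 1: at line 4 remove [ogxok] add [rdnz] -> 12 lines: cgvu qmac fwym nocqt rdnz mel hhk ucbhg yvasd xsnl mri ayx
Hunk 2: at line 3 remove [rdnz] add [uxtru,fom] -> 13 lines: cgvu qmac fwym nocqt uxtru fom mel hhk ucbhg yvasd xsnl mri ayx
Hunk 3: at line 6 remove [mel,hhk] add [evh,vxmr] -> 13 lines: cgvu qmac fwym nocqt uxtru fom evh vxmr ucbhg yvasd xsnl mri ayx
Hunk 4: at line 5 remove [evh] add [biw] -> 13 lines: cgvu qmac fwym nocqt uxtru fom biw vxmr ucbhg yvasd xsnl mri ayx
Hunk 5: at line 7 remove [vxmr] add [ofve] -> 13 lines: cgvu qmac fwym nocqt uxtru fom biw ofve ucbhg yvasd xsnl mri ayx
Hunk 6: at line 4 remove [fom,biw,ofve] add [jqnq] -> 11 lines: cgvu qmac fwym nocqt uxtru jqnq ucbhg yvasd xsnl mri ayx

Answer: cgvu
qmac
fwym
nocqt
uxtru
jqnq
ucbhg
yvasd
xsnl
mri
ayx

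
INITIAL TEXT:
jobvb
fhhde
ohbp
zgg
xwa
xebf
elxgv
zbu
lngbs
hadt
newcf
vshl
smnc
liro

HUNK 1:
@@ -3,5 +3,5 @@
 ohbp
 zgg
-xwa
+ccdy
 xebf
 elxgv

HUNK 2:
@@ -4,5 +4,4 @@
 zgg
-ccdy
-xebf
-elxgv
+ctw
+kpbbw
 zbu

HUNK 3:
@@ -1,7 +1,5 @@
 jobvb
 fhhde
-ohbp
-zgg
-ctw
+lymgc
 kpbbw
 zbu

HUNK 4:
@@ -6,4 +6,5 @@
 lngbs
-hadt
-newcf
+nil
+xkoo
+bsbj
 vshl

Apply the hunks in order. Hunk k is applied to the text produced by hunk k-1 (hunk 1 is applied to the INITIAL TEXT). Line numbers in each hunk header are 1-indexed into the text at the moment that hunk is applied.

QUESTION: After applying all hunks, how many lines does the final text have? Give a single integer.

Hunk 1: at line 3 remove [xwa] add [ccdy] -> 14 lines: jobvb fhhde ohbp zgg ccdy xebf elxgv zbu lngbs hadt newcf vshl smnc liro
Hunk 2: at line 4 remove [ccdy,xebf,elxgv] add [ctw,kpbbw] -> 13 lines: jobvb fhhde ohbp zgg ctw kpbbw zbu lngbs hadt newcf vshl smnc liro
Hunk 3: at line 1 remove [ohbp,zgg,ctw] add [lymgc] -> 11 lines: jobvb fhhde lymgc kpbbw zbu lngbs hadt newcf vshl smnc liro
Hunk 4: at line 6 remove [hadt,newcf] add [nil,xkoo,bsbj] -> 12 lines: jobvb fhhde lymgc kpbbw zbu lngbs nil xkoo bsbj vshl smnc liro
Final line count: 12

Answer: 12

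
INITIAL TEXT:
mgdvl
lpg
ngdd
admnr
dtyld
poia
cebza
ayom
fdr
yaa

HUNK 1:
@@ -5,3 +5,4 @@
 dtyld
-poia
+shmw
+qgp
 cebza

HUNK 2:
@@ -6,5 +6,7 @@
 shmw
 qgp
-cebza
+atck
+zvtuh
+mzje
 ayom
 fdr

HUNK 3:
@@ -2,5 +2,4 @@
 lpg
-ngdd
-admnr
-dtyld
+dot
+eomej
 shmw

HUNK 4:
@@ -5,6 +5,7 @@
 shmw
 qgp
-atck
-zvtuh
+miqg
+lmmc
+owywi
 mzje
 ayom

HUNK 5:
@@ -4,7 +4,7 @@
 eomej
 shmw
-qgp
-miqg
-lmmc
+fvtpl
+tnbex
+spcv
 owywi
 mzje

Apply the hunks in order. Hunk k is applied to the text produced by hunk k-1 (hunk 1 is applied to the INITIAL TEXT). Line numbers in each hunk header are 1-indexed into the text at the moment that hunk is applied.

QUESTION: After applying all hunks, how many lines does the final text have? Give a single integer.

Hunk 1: at line 5 remove [poia] add [shmw,qgp] -> 11 lines: mgdvl lpg ngdd admnr dtyld shmw qgp cebza ayom fdr yaa
Hunk 2: at line 6 remove [cebza] add [atck,zvtuh,mzje] -> 13 lines: mgdvl lpg ngdd admnr dtyld shmw qgp atck zvtuh mzje ayom fdr yaa
Hunk 3: at line 2 remove [ngdd,admnr,dtyld] add [dot,eomej] -> 12 lines: mgdvl lpg dot eomej shmw qgp atck zvtuh mzje ayom fdr yaa
Hunk 4: at line 5 remove [atck,zvtuh] add [miqg,lmmc,owywi] -> 13 lines: mgdvl lpg dot eomej shmw qgp miqg lmmc owywi mzje ayom fdr yaa
Hunk 5: at line 4 remove [qgp,miqg,lmmc] add [fvtpl,tnbex,spcv] -> 13 lines: mgdvl lpg dot eomej shmw fvtpl tnbex spcv owywi mzje ayom fdr yaa
Final line count: 13

Answer: 13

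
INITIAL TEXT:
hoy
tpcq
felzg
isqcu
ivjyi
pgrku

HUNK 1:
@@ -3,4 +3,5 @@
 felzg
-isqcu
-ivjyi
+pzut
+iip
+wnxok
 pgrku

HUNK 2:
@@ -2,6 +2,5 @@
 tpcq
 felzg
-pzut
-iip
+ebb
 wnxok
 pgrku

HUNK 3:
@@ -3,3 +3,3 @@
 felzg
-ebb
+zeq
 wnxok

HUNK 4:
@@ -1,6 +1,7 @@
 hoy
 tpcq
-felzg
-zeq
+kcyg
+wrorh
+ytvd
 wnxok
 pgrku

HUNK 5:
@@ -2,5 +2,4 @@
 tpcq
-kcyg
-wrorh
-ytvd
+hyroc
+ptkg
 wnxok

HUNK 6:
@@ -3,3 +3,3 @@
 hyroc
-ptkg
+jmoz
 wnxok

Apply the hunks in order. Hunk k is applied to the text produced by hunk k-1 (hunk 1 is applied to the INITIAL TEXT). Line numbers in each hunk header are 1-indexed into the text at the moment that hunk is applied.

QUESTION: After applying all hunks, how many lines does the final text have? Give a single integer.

Answer: 6

Derivation:
Hunk 1: at line 3 remove [isqcu,ivjyi] add [pzut,iip,wnxok] -> 7 lines: hoy tpcq felzg pzut iip wnxok pgrku
Hunk 2: at line 2 remove [pzut,iip] add [ebb] -> 6 lines: hoy tpcq felzg ebb wnxok pgrku
Hunk 3: at line 3 remove [ebb] add [zeq] -> 6 lines: hoy tpcq felzg zeq wnxok pgrku
Hunk 4: at line 1 remove [felzg,zeq] add [kcyg,wrorh,ytvd] -> 7 lines: hoy tpcq kcyg wrorh ytvd wnxok pgrku
Hunk 5: at line 2 remove [kcyg,wrorh,ytvd] add [hyroc,ptkg] -> 6 lines: hoy tpcq hyroc ptkg wnxok pgrku
Hunk 6: at line 3 remove [ptkg] add [jmoz] -> 6 lines: hoy tpcq hyroc jmoz wnxok pgrku
Final line count: 6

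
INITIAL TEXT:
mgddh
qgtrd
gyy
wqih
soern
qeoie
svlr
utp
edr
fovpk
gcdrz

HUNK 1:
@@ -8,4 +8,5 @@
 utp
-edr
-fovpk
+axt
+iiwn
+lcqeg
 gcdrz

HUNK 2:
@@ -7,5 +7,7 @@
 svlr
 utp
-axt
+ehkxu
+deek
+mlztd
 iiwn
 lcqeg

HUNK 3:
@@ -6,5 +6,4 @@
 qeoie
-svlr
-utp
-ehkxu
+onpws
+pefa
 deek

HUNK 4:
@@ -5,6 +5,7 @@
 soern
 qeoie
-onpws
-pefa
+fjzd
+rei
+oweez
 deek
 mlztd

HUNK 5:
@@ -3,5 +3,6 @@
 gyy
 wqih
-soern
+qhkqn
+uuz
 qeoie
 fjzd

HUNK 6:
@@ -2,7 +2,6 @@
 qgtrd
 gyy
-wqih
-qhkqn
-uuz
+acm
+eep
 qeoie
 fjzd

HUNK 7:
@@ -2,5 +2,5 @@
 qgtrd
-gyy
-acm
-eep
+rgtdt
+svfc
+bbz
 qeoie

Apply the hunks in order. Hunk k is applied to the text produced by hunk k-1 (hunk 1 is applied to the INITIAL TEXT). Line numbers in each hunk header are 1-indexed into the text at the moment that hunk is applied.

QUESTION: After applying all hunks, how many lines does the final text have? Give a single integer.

Answer: 14

Derivation:
Hunk 1: at line 8 remove [edr,fovpk] add [axt,iiwn,lcqeg] -> 12 lines: mgddh qgtrd gyy wqih soern qeoie svlr utp axt iiwn lcqeg gcdrz
Hunk 2: at line 7 remove [axt] add [ehkxu,deek,mlztd] -> 14 lines: mgddh qgtrd gyy wqih soern qeoie svlr utp ehkxu deek mlztd iiwn lcqeg gcdrz
Hunk 3: at line 6 remove [svlr,utp,ehkxu] add [onpws,pefa] -> 13 lines: mgddh qgtrd gyy wqih soern qeoie onpws pefa deek mlztd iiwn lcqeg gcdrz
Hunk 4: at line 5 remove [onpws,pefa] add [fjzd,rei,oweez] -> 14 lines: mgddh qgtrd gyy wqih soern qeoie fjzd rei oweez deek mlztd iiwn lcqeg gcdrz
Hunk 5: at line 3 remove [soern] add [qhkqn,uuz] -> 15 lines: mgddh qgtrd gyy wqih qhkqn uuz qeoie fjzd rei oweez deek mlztd iiwn lcqeg gcdrz
Hunk 6: at line 2 remove [wqih,qhkqn,uuz] add [acm,eep] -> 14 lines: mgddh qgtrd gyy acm eep qeoie fjzd rei oweez deek mlztd iiwn lcqeg gcdrz
Hunk 7: at line 2 remove [gyy,acm,eep] add [rgtdt,svfc,bbz] -> 14 lines: mgddh qgtrd rgtdt svfc bbz qeoie fjzd rei oweez deek mlztd iiwn lcqeg gcdrz
Final line count: 14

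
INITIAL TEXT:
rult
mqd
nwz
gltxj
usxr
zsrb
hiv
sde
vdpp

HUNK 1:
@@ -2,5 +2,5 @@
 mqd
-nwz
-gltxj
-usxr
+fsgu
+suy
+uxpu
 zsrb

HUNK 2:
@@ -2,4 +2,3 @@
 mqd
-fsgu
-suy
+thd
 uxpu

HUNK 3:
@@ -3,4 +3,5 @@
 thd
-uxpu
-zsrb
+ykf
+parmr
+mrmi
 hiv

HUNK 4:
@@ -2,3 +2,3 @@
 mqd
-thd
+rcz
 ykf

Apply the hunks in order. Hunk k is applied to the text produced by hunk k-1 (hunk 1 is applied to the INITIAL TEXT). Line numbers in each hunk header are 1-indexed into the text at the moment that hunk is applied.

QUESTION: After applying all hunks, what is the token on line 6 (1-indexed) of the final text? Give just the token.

Hunk 1: at line 2 remove [nwz,gltxj,usxr] add [fsgu,suy,uxpu] -> 9 lines: rult mqd fsgu suy uxpu zsrb hiv sde vdpp
Hunk 2: at line 2 remove [fsgu,suy] add [thd] -> 8 lines: rult mqd thd uxpu zsrb hiv sde vdpp
Hunk 3: at line 3 remove [uxpu,zsrb] add [ykf,parmr,mrmi] -> 9 lines: rult mqd thd ykf parmr mrmi hiv sde vdpp
Hunk 4: at line 2 remove [thd] add [rcz] -> 9 lines: rult mqd rcz ykf parmr mrmi hiv sde vdpp
Final line 6: mrmi

Answer: mrmi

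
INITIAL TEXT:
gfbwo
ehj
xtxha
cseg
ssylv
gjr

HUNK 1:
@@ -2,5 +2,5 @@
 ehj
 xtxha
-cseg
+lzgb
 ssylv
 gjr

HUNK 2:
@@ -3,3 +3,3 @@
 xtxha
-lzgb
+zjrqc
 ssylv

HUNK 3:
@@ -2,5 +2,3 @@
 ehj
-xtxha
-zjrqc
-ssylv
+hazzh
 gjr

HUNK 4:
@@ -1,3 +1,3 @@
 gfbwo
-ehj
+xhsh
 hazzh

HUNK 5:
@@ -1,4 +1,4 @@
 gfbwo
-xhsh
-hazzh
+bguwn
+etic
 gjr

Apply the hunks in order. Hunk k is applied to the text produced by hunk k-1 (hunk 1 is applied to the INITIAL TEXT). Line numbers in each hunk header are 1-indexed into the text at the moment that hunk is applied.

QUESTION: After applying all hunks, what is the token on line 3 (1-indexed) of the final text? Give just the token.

Hunk 1: at line 2 remove [cseg] add [lzgb] -> 6 lines: gfbwo ehj xtxha lzgb ssylv gjr
Hunk 2: at line 3 remove [lzgb] add [zjrqc] -> 6 lines: gfbwo ehj xtxha zjrqc ssylv gjr
Hunk 3: at line 2 remove [xtxha,zjrqc,ssylv] add [hazzh] -> 4 lines: gfbwo ehj hazzh gjr
Hunk 4: at line 1 remove [ehj] add [xhsh] -> 4 lines: gfbwo xhsh hazzh gjr
Hunk 5: at line 1 remove [xhsh,hazzh] add [bguwn,etic] -> 4 lines: gfbwo bguwn etic gjr
Final line 3: etic

Answer: etic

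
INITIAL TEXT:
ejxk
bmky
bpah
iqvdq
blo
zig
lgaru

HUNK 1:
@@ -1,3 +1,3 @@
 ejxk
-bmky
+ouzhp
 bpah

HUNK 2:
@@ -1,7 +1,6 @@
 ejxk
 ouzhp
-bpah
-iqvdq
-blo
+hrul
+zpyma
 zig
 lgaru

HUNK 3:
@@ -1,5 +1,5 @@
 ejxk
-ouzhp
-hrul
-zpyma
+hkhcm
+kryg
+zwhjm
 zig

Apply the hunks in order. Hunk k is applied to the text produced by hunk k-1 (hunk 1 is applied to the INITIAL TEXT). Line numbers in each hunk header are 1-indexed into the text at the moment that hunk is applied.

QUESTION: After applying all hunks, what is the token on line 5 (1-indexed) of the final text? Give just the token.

Hunk 1: at line 1 remove [bmky] add [ouzhp] -> 7 lines: ejxk ouzhp bpah iqvdq blo zig lgaru
Hunk 2: at line 1 remove [bpah,iqvdq,blo] add [hrul,zpyma] -> 6 lines: ejxk ouzhp hrul zpyma zig lgaru
Hunk 3: at line 1 remove [ouzhp,hrul,zpyma] add [hkhcm,kryg,zwhjm] -> 6 lines: ejxk hkhcm kryg zwhjm zig lgaru
Final line 5: zig

Answer: zig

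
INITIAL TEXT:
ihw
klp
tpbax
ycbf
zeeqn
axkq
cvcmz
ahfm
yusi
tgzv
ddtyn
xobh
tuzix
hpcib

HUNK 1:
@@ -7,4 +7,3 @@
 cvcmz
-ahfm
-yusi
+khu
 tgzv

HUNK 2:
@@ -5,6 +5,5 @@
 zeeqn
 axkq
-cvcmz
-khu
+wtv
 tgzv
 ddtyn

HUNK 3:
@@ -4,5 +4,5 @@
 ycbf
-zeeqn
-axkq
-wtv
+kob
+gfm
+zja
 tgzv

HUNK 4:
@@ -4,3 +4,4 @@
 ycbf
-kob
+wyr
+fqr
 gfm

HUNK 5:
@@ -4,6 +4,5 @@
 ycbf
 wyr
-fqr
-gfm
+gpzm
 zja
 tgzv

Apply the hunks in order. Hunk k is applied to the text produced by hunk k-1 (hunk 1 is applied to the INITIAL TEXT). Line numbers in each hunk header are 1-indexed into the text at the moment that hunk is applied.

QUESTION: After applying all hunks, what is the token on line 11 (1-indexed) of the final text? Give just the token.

Answer: tuzix

Derivation:
Hunk 1: at line 7 remove [ahfm,yusi] add [khu] -> 13 lines: ihw klp tpbax ycbf zeeqn axkq cvcmz khu tgzv ddtyn xobh tuzix hpcib
Hunk 2: at line 5 remove [cvcmz,khu] add [wtv] -> 12 lines: ihw klp tpbax ycbf zeeqn axkq wtv tgzv ddtyn xobh tuzix hpcib
Hunk 3: at line 4 remove [zeeqn,axkq,wtv] add [kob,gfm,zja] -> 12 lines: ihw klp tpbax ycbf kob gfm zja tgzv ddtyn xobh tuzix hpcib
Hunk 4: at line 4 remove [kob] add [wyr,fqr] -> 13 lines: ihw klp tpbax ycbf wyr fqr gfm zja tgzv ddtyn xobh tuzix hpcib
Hunk 5: at line 4 remove [fqr,gfm] add [gpzm] -> 12 lines: ihw klp tpbax ycbf wyr gpzm zja tgzv ddtyn xobh tuzix hpcib
Final line 11: tuzix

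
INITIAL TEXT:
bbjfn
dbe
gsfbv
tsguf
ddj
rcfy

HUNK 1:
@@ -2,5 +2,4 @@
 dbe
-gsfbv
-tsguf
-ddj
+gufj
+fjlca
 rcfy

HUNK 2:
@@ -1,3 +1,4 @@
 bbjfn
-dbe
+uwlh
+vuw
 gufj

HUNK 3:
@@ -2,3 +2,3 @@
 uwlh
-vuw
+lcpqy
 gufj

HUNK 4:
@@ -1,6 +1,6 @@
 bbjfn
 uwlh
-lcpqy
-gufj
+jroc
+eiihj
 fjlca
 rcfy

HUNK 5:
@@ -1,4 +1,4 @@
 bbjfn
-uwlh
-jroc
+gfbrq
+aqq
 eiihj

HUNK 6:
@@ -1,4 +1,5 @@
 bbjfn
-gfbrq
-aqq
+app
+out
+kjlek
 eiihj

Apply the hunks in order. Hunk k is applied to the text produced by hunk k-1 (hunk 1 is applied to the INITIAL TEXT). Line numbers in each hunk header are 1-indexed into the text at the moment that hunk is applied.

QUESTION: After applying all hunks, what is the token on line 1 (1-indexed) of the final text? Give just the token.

Hunk 1: at line 2 remove [gsfbv,tsguf,ddj] add [gufj,fjlca] -> 5 lines: bbjfn dbe gufj fjlca rcfy
Hunk 2: at line 1 remove [dbe] add [uwlh,vuw] -> 6 lines: bbjfn uwlh vuw gufj fjlca rcfy
Hunk 3: at line 2 remove [vuw] add [lcpqy] -> 6 lines: bbjfn uwlh lcpqy gufj fjlca rcfy
Hunk 4: at line 1 remove [lcpqy,gufj] add [jroc,eiihj] -> 6 lines: bbjfn uwlh jroc eiihj fjlca rcfy
Hunk 5: at line 1 remove [uwlh,jroc] add [gfbrq,aqq] -> 6 lines: bbjfn gfbrq aqq eiihj fjlca rcfy
Hunk 6: at line 1 remove [gfbrq,aqq] add [app,out,kjlek] -> 7 lines: bbjfn app out kjlek eiihj fjlca rcfy
Final line 1: bbjfn

Answer: bbjfn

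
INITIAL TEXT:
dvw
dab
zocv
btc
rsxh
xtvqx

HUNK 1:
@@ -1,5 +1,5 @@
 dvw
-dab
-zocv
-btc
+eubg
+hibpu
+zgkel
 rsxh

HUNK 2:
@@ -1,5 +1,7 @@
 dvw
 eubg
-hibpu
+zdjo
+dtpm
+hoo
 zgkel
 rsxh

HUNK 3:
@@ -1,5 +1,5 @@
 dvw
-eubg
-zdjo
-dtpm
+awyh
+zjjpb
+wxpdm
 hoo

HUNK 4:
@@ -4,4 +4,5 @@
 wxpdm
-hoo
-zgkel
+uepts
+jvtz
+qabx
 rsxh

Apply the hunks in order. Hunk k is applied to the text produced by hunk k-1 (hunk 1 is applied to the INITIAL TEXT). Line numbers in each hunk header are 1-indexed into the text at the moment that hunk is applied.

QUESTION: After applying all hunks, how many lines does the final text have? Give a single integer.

Answer: 9

Derivation:
Hunk 1: at line 1 remove [dab,zocv,btc] add [eubg,hibpu,zgkel] -> 6 lines: dvw eubg hibpu zgkel rsxh xtvqx
Hunk 2: at line 1 remove [hibpu] add [zdjo,dtpm,hoo] -> 8 lines: dvw eubg zdjo dtpm hoo zgkel rsxh xtvqx
Hunk 3: at line 1 remove [eubg,zdjo,dtpm] add [awyh,zjjpb,wxpdm] -> 8 lines: dvw awyh zjjpb wxpdm hoo zgkel rsxh xtvqx
Hunk 4: at line 4 remove [hoo,zgkel] add [uepts,jvtz,qabx] -> 9 lines: dvw awyh zjjpb wxpdm uepts jvtz qabx rsxh xtvqx
Final line count: 9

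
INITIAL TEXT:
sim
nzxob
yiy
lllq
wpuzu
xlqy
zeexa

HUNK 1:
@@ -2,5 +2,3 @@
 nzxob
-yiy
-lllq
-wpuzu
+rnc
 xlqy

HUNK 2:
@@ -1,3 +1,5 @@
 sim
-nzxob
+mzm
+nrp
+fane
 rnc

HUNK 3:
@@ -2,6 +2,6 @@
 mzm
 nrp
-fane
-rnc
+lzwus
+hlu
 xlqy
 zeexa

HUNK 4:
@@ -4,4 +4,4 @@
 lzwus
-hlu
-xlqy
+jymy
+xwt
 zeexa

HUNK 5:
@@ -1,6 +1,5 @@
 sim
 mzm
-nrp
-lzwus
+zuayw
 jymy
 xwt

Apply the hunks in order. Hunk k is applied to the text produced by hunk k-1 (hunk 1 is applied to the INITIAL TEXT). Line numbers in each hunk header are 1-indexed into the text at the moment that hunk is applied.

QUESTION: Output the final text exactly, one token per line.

Hunk 1: at line 2 remove [yiy,lllq,wpuzu] add [rnc] -> 5 lines: sim nzxob rnc xlqy zeexa
Hunk 2: at line 1 remove [nzxob] add [mzm,nrp,fane] -> 7 lines: sim mzm nrp fane rnc xlqy zeexa
Hunk 3: at line 2 remove [fane,rnc] add [lzwus,hlu] -> 7 lines: sim mzm nrp lzwus hlu xlqy zeexa
Hunk 4: at line 4 remove [hlu,xlqy] add [jymy,xwt] -> 7 lines: sim mzm nrp lzwus jymy xwt zeexa
Hunk 5: at line 1 remove [nrp,lzwus] add [zuayw] -> 6 lines: sim mzm zuayw jymy xwt zeexa

Answer: sim
mzm
zuayw
jymy
xwt
zeexa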